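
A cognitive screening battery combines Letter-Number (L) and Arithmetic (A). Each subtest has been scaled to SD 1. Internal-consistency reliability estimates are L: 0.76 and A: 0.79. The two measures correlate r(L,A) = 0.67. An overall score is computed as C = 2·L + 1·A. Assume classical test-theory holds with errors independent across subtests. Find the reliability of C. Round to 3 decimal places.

Var(C) = 2² + 1 + 2·[2·0.67] = 5 + 2.68 = 7.68.
With uncorrelated errors the cross-covariances are all true-score covariance, so they carry over unchanged; only the diagonal terms shrink to ρᵢσᵢ².
True-score variance = [2²·0.76 + 0.79] + 2.68 = 3.83 + 2.68 = 6.51.
Reliability = 6.51 / 7.68 = 0.848.

0.848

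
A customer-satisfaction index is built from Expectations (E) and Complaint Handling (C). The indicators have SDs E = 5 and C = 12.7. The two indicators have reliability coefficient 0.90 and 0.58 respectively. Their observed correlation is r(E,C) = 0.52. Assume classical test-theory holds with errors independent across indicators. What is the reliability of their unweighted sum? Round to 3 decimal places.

Var(E+C) = 5² + 12.7² + 2·[5·12.7·0.52] = 186.29 + 66.04 = 252.33.
With uncorrelated errors the cross-covariances are all true-score covariance, so they carry over unchanged; only the diagonal terms shrink to ρᵢσᵢ².
True-score variance = [5²·0.90 + 12.7²·0.58] + 66.04 = 116.048 + 66.04 = 182.088.
Reliability = 182.088 / 252.33 = 0.722.

0.722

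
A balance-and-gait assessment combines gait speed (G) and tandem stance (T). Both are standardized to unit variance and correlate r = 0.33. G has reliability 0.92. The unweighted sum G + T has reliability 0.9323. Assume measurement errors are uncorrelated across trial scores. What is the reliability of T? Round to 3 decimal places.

Var(G+T) = 2 + 2·0.33 = 2.660.
True-score variance = ρ_G + ρ_T + 2·0.33, so 0.9323 = (0.92 + ρ_T + 0.66) / 2.660.
ρ_T = 0.9323·2.660 − 0.92 − 0.66 = 0.900.

0.900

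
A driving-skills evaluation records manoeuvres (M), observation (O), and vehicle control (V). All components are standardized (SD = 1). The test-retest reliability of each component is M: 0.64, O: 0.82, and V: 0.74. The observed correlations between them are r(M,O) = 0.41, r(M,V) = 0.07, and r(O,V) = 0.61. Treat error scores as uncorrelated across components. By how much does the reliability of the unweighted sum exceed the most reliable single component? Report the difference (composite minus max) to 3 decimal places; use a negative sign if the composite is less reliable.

Var(sum) = 3 + 2.18 = 5.18; true-score variance = 2.2 + 2.18 = 4.38; composite reliability = 0.8456.
Max component reliability = 0.8200.
Difference = 0.8456 − 0.8200 = 0.026.

0.026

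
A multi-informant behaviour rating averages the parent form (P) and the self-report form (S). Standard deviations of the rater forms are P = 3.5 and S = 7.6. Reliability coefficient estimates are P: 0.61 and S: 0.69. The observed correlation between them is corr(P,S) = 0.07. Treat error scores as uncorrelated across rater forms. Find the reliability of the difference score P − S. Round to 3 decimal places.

Var(P−S) = 3.5² + 7.6² − 2·3.5·7.6·0.07 = 70.01 − 3.724 = 66.286.
Under uncorrelated errors the observed covariances equal the true-score covariances, so only the own-variance terms attenuate.
True-score variance = [3.5²·0.61 + 7.6²·0.69] − 3.724 = 47.3269 − 3.724 = 43.6029.
Reliability = 43.6029 / 66.286 = 0.658.

0.658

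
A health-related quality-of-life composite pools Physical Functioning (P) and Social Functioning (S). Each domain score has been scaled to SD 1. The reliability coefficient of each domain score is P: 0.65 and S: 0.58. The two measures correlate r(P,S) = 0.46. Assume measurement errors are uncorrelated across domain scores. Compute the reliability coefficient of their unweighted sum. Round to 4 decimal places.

0.7363

Var(P+S) = 2 + 2·[0.46] = 2 + 0.92 = 2.92.
With uncorrelated errors the cross-covariances are all true-score covariance, so they carry over unchanged; only the diagonal terms shrink to ρᵢσᵢ².
True-score variance = [0.65 + 0.58] + 0.92 = 1.23 + 0.92 = 2.15.
Reliability = 2.15 / 2.92 = 0.7363.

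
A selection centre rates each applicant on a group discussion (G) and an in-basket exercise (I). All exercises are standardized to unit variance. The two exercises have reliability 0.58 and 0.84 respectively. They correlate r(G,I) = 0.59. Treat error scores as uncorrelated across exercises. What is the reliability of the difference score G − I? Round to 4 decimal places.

0.2927

Var(G−I) = 1 + 1 − 2·0.59 = 2 − 1.18 = 0.82.
Because errors are independent across components, Cov(Tᵢ,Tⱼ) = Cov(Xᵢ,Xⱼ); the off-diagonal part of the true-score variance is the same as above.
True-score variance = [0.58 + 0.84] − 1.18 = 1.42 − 1.18 = 0.24.
Reliability = 0.24 / 0.82 = 0.2927.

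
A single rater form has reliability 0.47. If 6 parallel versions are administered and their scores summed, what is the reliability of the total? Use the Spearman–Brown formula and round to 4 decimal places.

0.8418

ρ_k = kρ / (1 + (k−1)ρ) = 6·0.47 / (1 + 5·0.47) = 2.820 / 3.350 = 0.8418.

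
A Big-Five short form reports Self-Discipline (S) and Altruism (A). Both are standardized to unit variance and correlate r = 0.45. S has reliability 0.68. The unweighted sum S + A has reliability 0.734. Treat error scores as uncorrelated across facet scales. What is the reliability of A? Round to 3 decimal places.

Var(S+A) = 2 + 2·0.45 = 2.900.
True-score variance = ρ_S + ρ_A + 2·0.45, so 0.734 = (0.68 + ρ_A + 0.90) / 2.900.
ρ_A = 0.734·2.900 − 0.68 − 0.90 = 0.549.

0.549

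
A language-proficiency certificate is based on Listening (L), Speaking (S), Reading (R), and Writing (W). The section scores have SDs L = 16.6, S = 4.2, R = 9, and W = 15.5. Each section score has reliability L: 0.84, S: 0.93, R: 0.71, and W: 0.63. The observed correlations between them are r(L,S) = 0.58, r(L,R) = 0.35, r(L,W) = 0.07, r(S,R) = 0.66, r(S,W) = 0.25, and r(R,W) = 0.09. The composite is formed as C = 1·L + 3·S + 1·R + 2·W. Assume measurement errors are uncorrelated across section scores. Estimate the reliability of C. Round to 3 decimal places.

Var(C) = 16.6² + 3²·4.2² + 9² + 2²·15.5² + 2·[3·16.6·4.2·0.58 + 16.6·9·0.35 + 2·16.6·15.5·0.07 + 3·4.2·9·0.66 + 6·4.2·15.5·0.25 + 2·9·15.5·0.09] = 1476.32 + 814.458 = 2290.78.
Under uncorrelated errors the observed covariances equal the true-score covariances, so only the own-variance terms attenuate.
True-score variance = [16.6²·0.84 + 3²·4.2²·0.93 + 9²·0.71 + 2²·15.5²·0.63] + 814.458 = 1042.06 + 814.458 = 1856.51.
Reliability = 1856.51 / 2290.78 = 0.810.

0.810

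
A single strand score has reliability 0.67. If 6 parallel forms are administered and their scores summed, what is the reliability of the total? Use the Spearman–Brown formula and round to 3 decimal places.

0.924

ρ_k = kρ / (1 + (k−1)ρ) = 6·0.67 / (1 + 5·0.67) = 4.020 / 4.350 = 0.924.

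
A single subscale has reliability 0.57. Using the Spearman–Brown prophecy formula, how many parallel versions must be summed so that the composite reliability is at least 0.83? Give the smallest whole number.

k ≥ ρ*(1−ρ₁)/(ρ₁(1−ρ*)) = 0.83·0.43 / (0.57·0.17) = 3.683.
Smallest integer k = 4.

4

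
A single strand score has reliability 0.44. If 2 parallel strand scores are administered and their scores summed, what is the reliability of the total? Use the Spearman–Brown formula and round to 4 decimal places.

0.6111

ρ_k = kρ / (1 + (k−1)ρ) = 2·0.44 / (1 + 1·0.44) = 0.880 / 1.440 = 0.6111.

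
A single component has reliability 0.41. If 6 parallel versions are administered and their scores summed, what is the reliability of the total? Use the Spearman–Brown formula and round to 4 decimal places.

0.8066

ρ_k = kρ / (1 + (k−1)ρ) = 6·0.41 / (1 + 5·0.41) = 2.460 / 3.050 = 0.8066.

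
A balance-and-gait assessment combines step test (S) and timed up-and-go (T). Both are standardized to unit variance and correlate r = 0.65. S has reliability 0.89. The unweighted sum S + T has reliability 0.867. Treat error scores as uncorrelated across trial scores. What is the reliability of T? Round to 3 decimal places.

Var(S+T) = 2 + 2·0.65 = 3.300.
True-score variance = ρ_S + ρ_T + 2·0.65, so 0.867 = (0.89 + ρ_T + 1.30) / 3.300.
ρ_T = 0.867·3.300 − 0.89 − 1.30 = 0.671.

0.671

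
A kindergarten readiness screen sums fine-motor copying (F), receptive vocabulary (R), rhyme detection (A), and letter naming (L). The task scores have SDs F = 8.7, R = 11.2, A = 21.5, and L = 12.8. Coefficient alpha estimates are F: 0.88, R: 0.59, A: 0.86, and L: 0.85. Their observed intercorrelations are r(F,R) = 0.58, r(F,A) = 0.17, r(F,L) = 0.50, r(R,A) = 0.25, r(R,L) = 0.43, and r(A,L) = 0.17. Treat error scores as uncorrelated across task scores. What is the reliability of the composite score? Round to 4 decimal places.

0.8969

Var(F+R+A+L) = 8.7² + 11.2² + 21.5² + 12.8² + 2·[8.7·11.2·0.58 + 8.7·21.5·0.17 + 8.7·12.8·0.50 + 11.2·21.5·0.25 + 11.2·12.8·0.43 + 21.5·12.8·0.17] = 827.22 + 625.245 = 1452.46.
Under uncorrelated errors the observed covariances equal the true-score covariances, so only the own-variance terms attenuate.
True-score variance = [8.7²·0.88 + 11.2²·0.59 + 21.5²·0.86 + 12.8²·0.85] + 625.245 = 677.416 + 625.245 = 1302.66.
Reliability = 1302.66 / 1452.46 = 0.8969.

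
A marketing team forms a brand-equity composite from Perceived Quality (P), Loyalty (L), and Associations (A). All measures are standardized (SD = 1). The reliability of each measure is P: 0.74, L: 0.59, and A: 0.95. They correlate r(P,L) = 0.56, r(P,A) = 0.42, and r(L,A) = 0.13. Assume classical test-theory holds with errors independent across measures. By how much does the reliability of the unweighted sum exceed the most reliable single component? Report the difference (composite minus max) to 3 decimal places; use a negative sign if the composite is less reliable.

-0.088

Var(sum) = 3 + 2.22 = 5.22; true-score variance = 2.28 + 2.22 = 4.5; composite reliability = 0.8621.
Max component reliability = 0.9500.
Difference = 0.8621 − 0.9500 = -0.088.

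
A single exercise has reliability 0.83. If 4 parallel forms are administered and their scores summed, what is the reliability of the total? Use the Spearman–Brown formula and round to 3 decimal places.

0.951

ρ_k = kρ / (1 + (k−1)ρ) = 4·0.83 / (1 + 3·0.83) = 3.320 / 3.490 = 0.951.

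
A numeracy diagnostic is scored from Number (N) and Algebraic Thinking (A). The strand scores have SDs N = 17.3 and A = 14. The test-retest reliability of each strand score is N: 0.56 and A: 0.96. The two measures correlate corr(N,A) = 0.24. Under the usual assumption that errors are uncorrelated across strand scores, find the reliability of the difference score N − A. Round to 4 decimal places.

0.6319

Var(N−A) = 17.3² + 14² − 2·17.3·14·0.24 = 495.29 − 116.256 = 379.034.
Under uncorrelated errors the observed covariances equal the true-score covariances, so only the own-variance terms attenuate.
True-score variance = [17.3²·0.56 + 14²·0.96] − 116.256 = 355.762 − 116.256 = 239.506.
Reliability = 239.506 / 379.034 = 0.6319.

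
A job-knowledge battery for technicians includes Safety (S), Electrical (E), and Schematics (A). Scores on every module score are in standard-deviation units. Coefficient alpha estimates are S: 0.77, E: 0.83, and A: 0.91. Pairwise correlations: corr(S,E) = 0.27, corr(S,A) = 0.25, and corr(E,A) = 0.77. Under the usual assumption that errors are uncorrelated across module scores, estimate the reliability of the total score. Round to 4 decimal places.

0.9122

Var(S+E+A) = 3 + 2·[0.27 + 0.25 + 0.77] = 3 + 2.58 = 5.58.
Because errors are independent across components, Cov(Tᵢ,Tⱼ) = Cov(Xᵢ,Xⱼ); the off-diagonal part of the true-score variance is the same as above.
True-score variance = [0.77 + 0.83 + 0.91] + 2.58 = 2.51 + 2.58 = 5.09.
Reliability = 5.09 / 5.58 = 0.9122.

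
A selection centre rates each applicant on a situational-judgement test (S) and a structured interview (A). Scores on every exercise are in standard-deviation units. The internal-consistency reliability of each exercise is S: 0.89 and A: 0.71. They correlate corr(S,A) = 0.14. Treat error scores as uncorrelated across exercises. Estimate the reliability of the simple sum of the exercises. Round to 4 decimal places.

Var(S+A) = 2 + 2·[0.14] = 2 + 0.28 = 2.28.
With uncorrelated errors the cross-covariances are all true-score covariance, so they carry over unchanged; only the diagonal terms shrink to ρᵢσᵢ².
True-score variance = [0.89 + 0.71] + 0.28 = 1.6 + 0.28 = 1.88.
Reliability = 1.88 / 2.28 = 0.8246.

0.8246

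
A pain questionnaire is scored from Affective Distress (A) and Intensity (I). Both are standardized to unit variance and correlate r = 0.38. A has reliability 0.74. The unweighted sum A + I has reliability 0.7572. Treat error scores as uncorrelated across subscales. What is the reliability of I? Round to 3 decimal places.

0.590

Var(A+I) = 2 + 2·0.38 = 2.760.
True-score variance = ρ_A + ρ_I + 2·0.38, so 0.7572 = (0.74 + ρ_I + 0.76) / 2.760.
ρ_I = 0.7572·2.760 − 0.74 − 0.76 = 0.590.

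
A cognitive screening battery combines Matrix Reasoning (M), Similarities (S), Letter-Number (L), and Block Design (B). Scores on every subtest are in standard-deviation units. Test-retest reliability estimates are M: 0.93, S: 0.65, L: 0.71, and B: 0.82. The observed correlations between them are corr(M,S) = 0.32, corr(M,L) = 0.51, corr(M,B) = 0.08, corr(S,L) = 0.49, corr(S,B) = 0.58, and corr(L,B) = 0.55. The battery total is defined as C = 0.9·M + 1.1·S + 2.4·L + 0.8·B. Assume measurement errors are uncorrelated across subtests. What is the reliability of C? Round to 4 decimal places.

0.8674

Var(C) = 0.9² + 1.1² + 2.4² + 0.8² + 2·[0.99·0.32 + 2.16·0.51 + 0.72·0.08 + 2.64·0.49 + 0.88·0.58 + 1.92·0.55] = 8.42 + 8.672 = 17.092.
With uncorrelated errors the cross-covariances are all true-score covariance, so they carry over unchanged; only the diagonal terms shrink to ρᵢσᵢ².
True-score variance = [0.9²·0.93 + 1.1²·0.65 + 2.4²·0.71 + 0.8²·0.82] + 8.672 = 6.1542 + 8.672 = 14.8262.
Reliability = 14.8262 / 17.092 = 0.8674.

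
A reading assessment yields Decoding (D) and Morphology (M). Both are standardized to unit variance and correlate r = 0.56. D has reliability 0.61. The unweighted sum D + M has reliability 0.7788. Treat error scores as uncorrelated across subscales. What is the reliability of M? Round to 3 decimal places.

0.700

Var(D+M) = 2 + 2·0.56 = 3.120.
True-score variance = ρ_D + ρ_M + 2·0.56, so 0.7788 = (0.61 + ρ_M + 1.12) / 3.120.
ρ_M = 0.7788·3.120 − 0.61 − 1.12 = 0.700.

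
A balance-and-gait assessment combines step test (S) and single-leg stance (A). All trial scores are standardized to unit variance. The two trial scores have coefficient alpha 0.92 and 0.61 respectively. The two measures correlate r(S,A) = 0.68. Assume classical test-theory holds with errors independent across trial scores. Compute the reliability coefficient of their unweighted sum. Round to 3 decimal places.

0.860

Var(S+A) = 2 + 2·[0.68] = 2 + 1.36 = 3.36.
Because errors are independent across components, Cov(Tᵢ,Tⱼ) = Cov(Xᵢ,Xⱼ); the off-diagonal part of the true-score variance is the same as above.
True-score variance = [0.92 + 0.61] + 1.36 = 1.53 + 1.36 = 2.89.
Reliability = 2.89 / 3.36 = 0.860.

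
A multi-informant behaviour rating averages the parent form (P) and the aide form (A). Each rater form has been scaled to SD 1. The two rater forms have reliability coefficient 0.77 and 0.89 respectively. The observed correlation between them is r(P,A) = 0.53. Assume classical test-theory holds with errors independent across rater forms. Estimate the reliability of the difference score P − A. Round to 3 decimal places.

0.638

Var(P−A) = 1 + 1 − 2·0.53 = 2 − 1.06 = 0.94.
Because errors are independent across components, Cov(Tᵢ,Tⱼ) = Cov(Xᵢ,Xⱼ); the off-diagonal part of the true-score variance is the same as above.
True-score variance = [0.77 + 0.89] − 1.06 = 1.66 − 1.06 = 0.6.
Reliability = 0.6 / 0.94 = 0.638.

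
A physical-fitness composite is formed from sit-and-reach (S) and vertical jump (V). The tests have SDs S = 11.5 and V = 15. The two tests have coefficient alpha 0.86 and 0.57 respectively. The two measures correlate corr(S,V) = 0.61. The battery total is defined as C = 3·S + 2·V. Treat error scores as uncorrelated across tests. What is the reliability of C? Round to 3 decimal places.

Var(C) = 3²·11.5² + 2²·15² + 2·[6·11.5·15·0.61] = 2090.25 + 1262.7 = 3352.95.
With uncorrelated errors the cross-covariances are all true-score covariance, so they carry over unchanged; only the diagonal terms shrink to ρᵢσᵢ².
True-score variance = [3²·11.5²·0.86 + 2²·15²·0.57] + 1262.7 = 1536.62 + 1262.7 = 2799.32.
Reliability = 2799.32 / 3352.95 = 0.835.

0.835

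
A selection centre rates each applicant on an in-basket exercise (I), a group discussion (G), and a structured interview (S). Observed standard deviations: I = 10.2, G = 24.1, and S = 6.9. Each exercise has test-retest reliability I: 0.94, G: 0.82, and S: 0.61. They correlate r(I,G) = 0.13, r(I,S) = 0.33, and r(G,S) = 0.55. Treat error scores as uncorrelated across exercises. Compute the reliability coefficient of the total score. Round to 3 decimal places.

Var(I+G+S) = 10.2² + 24.1² + 6.9² + 2·[10.2·24.1·0.13 + 10.2·6.9·0.33 + 24.1·6.9·0.55] = 732.46 + 293.283 = 1025.74.
With uncorrelated errors the cross-covariances are all true-score covariance, so they carry over unchanged; only the diagonal terms shrink to ρᵢσᵢ².
True-score variance = [10.2²·0.94 + 24.1²·0.82 + 6.9²·0.61] + 293.283 = 603.104 + 293.283 = 896.387.
Reliability = 896.387 / 1025.74 = 0.874.

0.874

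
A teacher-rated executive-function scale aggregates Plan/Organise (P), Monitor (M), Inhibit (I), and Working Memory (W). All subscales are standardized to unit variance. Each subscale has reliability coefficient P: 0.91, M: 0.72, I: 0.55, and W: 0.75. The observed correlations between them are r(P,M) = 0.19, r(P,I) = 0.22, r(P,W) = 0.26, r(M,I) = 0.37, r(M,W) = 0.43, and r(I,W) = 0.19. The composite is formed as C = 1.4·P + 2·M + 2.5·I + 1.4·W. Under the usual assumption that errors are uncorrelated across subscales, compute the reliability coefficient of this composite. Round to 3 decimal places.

0.818

Var(C) = 1.4² + 2² + 2.5² + 1.4² + 2·[2.8·0.19 + 3.5·0.22 + 1.96·0.26 + 5·0.37 + 2.8·0.43 + 3.5·0.19] = 14.17 + 11.0612 = 25.2312.
Because errors are independent across components, Cov(Tᵢ,Tⱼ) = Cov(Xᵢ,Xⱼ); the off-diagonal part of the true-score variance is the same as above.
True-score variance = [1.4²·0.91 + 2²·0.72 + 2.5²·0.55 + 1.4²·0.75] + 11.0612 = 9.5711 + 11.0612 = 20.6323.
Reliability = 20.6323 / 25.2312 = 0.818.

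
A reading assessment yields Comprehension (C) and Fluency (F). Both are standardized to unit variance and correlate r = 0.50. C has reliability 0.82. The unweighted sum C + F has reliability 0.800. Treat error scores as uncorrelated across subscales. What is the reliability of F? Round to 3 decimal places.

Var(C+F) = 2 + 2·0.50 = 3.000.
True-score variance = ρ_C + ρ_F + 2·0.50, so 0.800 = (0.82 + ρ_F + 1.00) / 3.000.
ρ_F = 0.800·3.000 − 0.82 − 1.00 = 0.580.

0.580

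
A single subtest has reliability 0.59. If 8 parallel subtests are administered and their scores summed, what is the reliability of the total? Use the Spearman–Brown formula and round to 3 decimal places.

ρ_k = kρ / (1 + (k−1)ρ) = 8·0.59 / (1 + 7·0.59) = 4.720 / 5.130 = 0.920.

0.920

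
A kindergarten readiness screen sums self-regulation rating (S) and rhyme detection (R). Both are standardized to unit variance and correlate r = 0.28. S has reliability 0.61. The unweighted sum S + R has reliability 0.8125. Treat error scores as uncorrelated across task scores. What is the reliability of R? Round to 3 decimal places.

0.910

Var(S+R) = 2 + 2·0.28 = 2.560.
True-score variance = ρ_S + ρ_R + 2·0.28, so 0.8125 = (0.61 + ρ_R + 0.56) / 2.560.
ρ_R = 0.8125·2.560 − 0.61 − 0.56 = 0.910.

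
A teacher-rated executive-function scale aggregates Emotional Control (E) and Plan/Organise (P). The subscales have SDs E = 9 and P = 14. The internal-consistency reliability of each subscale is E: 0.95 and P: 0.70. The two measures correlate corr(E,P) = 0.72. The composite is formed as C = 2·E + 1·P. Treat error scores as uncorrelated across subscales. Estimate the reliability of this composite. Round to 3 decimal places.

Var(C) = 2²·9² + 14² + 2·[2·9·14·0.72] = 520 + 362.88 = 882.88.
Under uncorrelated errors the observed covariances equal the true-score covariances, so only the own-variance terms attenuate.
True-score variance = [2²·9²·0.95 + 14²·0.70] + 362.88 = 445 + 362.88 = 807.88.
Reliability = 807.88 / 882.88 = 0.915.

0.915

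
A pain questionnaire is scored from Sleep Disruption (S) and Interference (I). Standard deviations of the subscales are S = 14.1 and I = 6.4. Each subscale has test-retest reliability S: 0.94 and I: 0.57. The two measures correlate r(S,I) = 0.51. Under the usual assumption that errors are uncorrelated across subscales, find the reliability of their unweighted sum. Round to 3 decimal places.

0.911

Var(S+I) = 14.1² + 6.4² + 2·[14.1·6.4·0.51] = 239.77 + 92.0448 = 331.815.
Under uncorrelated errors the observed covariances equal the true-score covariances, so only the own-variance terms attenuate.
True-score variance = [14.1²·0.94 + 6.4²·0.57] + 92.0448 = 210.229 + 92.0448 = 302.273.
Reliability = 302.273 / 331.815 = 0.911.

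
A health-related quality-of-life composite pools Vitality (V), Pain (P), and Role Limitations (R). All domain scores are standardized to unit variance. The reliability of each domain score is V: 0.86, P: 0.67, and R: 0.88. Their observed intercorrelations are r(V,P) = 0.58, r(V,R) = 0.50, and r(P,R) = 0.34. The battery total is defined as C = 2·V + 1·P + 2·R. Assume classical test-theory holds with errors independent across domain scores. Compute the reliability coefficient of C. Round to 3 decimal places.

0.918

Var(C) = 2² + 1 + 2² + 2·[2·0.58 + 4·0.50 + 2·0.34] = 9 + 7.68 = 16.68.
Under uncorrelated errors the observed covariances equal the true-score covariances, so only the own-variance terms attenuate.
True-score variance = [2²·0.86 + 0.67 + 2²·0.88] + 7.68 = 7.63 + 7.68 = 15.31.
Reliability = 15.31 / 16.68 = 0.918.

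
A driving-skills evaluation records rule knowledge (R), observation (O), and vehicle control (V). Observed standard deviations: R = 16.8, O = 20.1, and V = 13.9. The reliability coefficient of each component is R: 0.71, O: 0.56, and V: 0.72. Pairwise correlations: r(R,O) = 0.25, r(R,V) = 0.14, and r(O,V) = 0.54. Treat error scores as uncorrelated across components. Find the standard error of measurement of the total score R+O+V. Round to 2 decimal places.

Var(total) = 879.46 + 535.967 = 1415.43.
True-score variance = 565.747 + 535.967 = 1101.71, so reliability = 0.7784.
Error variance = 1415.43 − 1101.71 = 313.713; SEM = √313.713 = 17.71.

17.71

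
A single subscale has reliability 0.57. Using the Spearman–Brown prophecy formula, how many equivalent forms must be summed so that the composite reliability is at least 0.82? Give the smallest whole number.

k ≥ ρ*(1−ρ₁)/(ρ₁(1−ρ*)) = 0.82·0.43 / (0.57·0.18) = 3.437.
Smallest integer k = 4.

4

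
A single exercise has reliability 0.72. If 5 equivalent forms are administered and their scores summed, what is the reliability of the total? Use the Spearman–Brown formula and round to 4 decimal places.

0.9278

ρ_k = kρ / (1 + (k−1)ρ) = 5·0.72 / (1 + 4·0.72) = 3.600 / 3.880 = 0.9278.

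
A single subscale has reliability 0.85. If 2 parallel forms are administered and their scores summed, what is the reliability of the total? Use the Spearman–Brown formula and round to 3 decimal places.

ρ_k = kρ / (1 + (k−1)ρ) = 2·0.85 / (1 + 1·0.85) = 1.700 / 1.850 = 0.919.

0.919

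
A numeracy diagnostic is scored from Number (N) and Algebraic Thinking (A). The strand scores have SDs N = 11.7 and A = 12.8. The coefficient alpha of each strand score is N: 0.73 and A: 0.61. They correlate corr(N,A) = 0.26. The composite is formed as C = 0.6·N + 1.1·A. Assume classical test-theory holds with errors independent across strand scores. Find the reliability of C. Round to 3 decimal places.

Var(C) = 0.6²·11.7² + 1.1²·12.8² + 2·[0.66·11.7·12.8·0.26] = 247.527 + 51.3976 = 298.924.
With uncorrelated errors the cross-covariances are all true-score covariance, so they carry over unchanged; only the diagonal terms shrink to ρᵢσᵢ².
True-score variance = [0.6²·11.7²·0.73 + 1.1²·12.8²·0.61] + 51.3976 = 156.905 + 51.3976 = 208.303.
Reliability = 208.303 / 298.924 = 0.697.

0.697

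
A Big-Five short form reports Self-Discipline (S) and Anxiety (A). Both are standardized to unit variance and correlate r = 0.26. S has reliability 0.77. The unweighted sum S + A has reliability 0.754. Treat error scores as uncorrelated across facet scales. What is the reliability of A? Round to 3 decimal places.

0.610

Var(S+A) = 2 + 2·0.26 = 2.520.
True-score variance = ρ_S + ρ_A + 2·0.26, so 0.754 = (0.77 + ρ_A + 0.52) / 2.520.
ρ_A = 0.754·2.520 − 0.77 − 0.52 = 0.610.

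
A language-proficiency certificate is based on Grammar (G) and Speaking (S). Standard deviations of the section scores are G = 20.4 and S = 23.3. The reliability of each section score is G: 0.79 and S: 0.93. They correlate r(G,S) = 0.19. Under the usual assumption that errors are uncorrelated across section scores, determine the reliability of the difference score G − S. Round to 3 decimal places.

Var(G−S) = 20.4² + 23.3² − 2·20.4·23.3·0.19 = 959.05 − 180.622 = 778.428.
With uncorrelated errors the cross-covariances are all true-score covariance, so they carry over unchanged; only the diagonal terms shrink to ρᵢσᵢ².
True-score variance = [20.4²·0.79 + 23.3²·0.93] − 180.622 = 833.654 − 180.622 = 653.033.
Reliability = 653.033 / 778.428 = 0.839.

0.839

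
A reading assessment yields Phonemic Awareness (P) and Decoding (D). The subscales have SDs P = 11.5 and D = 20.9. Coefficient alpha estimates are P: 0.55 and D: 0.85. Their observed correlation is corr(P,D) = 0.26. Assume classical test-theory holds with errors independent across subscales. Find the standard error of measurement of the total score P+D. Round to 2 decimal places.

11.18

Var(total) = 569.06 + 124.982 = 694.042.
True-score variance = 444.026 + 124.982 = 569.008, so reliability = 0.8198.
Error variance = 694.042 − 569.008 = 125.034; SEM = √125.034 = 11.18.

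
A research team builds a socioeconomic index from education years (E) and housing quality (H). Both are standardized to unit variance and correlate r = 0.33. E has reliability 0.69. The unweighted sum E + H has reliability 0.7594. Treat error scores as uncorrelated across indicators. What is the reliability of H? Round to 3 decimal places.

0.670

Var(E+H) = 2 + 2·0.33 = 2.660.
True-score variance = ρ_E + ρ_H + 2·0.33, so 0.7594 = (0.69 + ρ_H + 0.66) / 2.660.
ρ_H = 0.7594·2.660 − 0.69 − 0.66 = 0.670.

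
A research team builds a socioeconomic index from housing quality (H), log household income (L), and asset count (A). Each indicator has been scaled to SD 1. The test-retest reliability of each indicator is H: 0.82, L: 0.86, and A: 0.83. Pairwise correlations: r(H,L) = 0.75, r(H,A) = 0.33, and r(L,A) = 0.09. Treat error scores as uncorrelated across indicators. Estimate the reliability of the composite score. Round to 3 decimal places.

Var(H+L+A) = 3 + 2·[0.75 + 0.33 + 0.09] = 3 + 2.34 = 5.34.
Under uncorrelated errors the observed covariances equal the true-score covariances, so only the own-variance terms attenuate.
True-score variance = [0.82 + 0.86 + 0.83] + 2.34 = 2.51 + 2.34 = 4.85.
Reliability = 4.85 / 5.34 = 0.908.

0.908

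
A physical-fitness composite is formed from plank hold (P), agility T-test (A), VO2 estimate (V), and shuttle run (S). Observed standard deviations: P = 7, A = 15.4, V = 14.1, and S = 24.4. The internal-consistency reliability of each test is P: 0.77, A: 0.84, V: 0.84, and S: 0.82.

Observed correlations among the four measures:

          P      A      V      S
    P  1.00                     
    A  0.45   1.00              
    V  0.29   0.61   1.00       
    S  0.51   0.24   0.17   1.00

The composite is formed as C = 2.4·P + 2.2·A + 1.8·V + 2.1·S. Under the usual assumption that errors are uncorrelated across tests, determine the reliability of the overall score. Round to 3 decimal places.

Var(C) = 2.4²·7² + 2.2²·15.4² + 1.8²·14.1² + 2.1²·24.4² + 2·[5.28·7·15.4·0.45 + 4.32·7·14.1·0.29 + 5.04·7·24.4·0.51 + 3.96·15.4·14.1·0.61 + 4.62·15.4·24.4·0.24 + 3.78·14.1·24.4·0.17] = 4699.78 + 3962.11 = 8661.89.
With uncorrelated errors the cross-covariances are all true-score covariance, so they carry over unchanged; only the diagonal terms shrink to ρᵢσᵢ².
True-score variance = [2.4²·7²·0.77 + 2.2²·15.4²·0.84 + 1.8²·14.1²·0.84 + 2.1²·24.4²·0.82] + 3962.11 = 3875.54 + 3962.11 = 7837.65.
Reliability = 7837.65 / 8661.89 = 0.905.

0.905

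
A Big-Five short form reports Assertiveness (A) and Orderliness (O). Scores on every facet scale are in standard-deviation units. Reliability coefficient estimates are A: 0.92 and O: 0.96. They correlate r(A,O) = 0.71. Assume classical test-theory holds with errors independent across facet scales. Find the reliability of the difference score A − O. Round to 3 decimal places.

0.793

Var(A−O) = 1 + 1 − 2·0.71 = 2 − 1.42 = 0.58.
Because errors are independent across components, Cov(Tᵢ,Tⱼ) = Cov(Xᵢ,Xⱼ); the off-diagonal part of the true-score variance is the same as above.
True-score variance = [0.92 + 0.96] − 1.42 = 1.88 − 1.42 = 0.46.
Reliability = 0.46 / 0.58 = 0.793.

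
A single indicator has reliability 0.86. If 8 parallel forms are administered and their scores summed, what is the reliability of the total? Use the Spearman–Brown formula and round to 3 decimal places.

ρ_k = kρ / (1 + (k−1)ρ) = 8·0.86 / (1 + 7·0.86) = 6.880 / 7.020 = 0.980.

0.980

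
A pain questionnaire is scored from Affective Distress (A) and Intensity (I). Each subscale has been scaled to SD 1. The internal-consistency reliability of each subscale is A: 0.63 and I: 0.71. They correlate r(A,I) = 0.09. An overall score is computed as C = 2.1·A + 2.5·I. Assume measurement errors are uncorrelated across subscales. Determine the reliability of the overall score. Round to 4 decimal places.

Var(C) = 2.1² + 2.5² + 2·[5.25·0.09] = 10.66 + 0.945 = 11.605.
With uncorrelated errors the cross-covariances are all true-score covariance, so they carry over unchanged; only the diagonal terms shrink to ρᵢσᵢ².
True-score variance = [2.1²·0.63 + 2.5²·0.71] + 0.945 = 7.2158 + 0.945 = 8.1608.
Reliability = 8.1608 / 11.605 = 0.7032.

0.7032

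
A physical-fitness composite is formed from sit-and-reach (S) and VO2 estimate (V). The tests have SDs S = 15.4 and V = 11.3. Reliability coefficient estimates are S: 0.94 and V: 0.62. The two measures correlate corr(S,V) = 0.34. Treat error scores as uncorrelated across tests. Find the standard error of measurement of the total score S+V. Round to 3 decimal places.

Var(total) = 364.85 + 118.334 = 483.184.
True-score variance = 302.098 + 118.334 = 420.432, so reliability = 0.8701.
Error variance = 483.184 − 420.432 = 62.7518; SEM = √62.7518 = 7.922.

7.922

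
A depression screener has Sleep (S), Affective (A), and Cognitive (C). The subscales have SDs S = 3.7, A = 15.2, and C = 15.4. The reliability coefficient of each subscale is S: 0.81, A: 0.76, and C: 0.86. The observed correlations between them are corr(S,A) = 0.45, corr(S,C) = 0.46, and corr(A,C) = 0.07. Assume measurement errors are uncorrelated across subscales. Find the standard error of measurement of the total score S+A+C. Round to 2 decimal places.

Var(total) = 481.89 + 135.809 = 617.699.
True-score variance = 390.637 + 135.809 = 526.446, so reliability = 0.8523.
Error variance = 617.699 − 526.446 = 91.2531; SEM = √91.2531 = 9.55.

9.55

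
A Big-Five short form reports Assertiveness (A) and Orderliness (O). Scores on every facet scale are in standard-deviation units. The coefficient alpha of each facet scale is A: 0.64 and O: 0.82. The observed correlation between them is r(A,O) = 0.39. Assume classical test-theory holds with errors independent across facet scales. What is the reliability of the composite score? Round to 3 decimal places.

Var(A+O) = 2 + 2·[0.39] = 2 + 0.78 = 2.78.
Under uncorrelated errors the observed covariances equal the true-score covariances, so only the own-variance terms attenuate.
True-score variance = [0.64 + 0.82] + 0.78 = 1.46 + 0.78 = 2.24.
Reliability = 2.24 / 2.78 = 0.806.

0.806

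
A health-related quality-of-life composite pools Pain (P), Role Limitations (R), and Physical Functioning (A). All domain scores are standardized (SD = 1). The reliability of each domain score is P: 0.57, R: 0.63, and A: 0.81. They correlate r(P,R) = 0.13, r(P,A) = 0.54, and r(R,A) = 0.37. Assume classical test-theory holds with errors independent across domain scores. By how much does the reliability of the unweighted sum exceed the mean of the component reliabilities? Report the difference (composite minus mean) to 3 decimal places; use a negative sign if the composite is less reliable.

0.135

Var(sum) = 3 + 2.08 = 5.08; true-score variance = 2.01 + 2.08 = 4.09; composite reliability = 0.8051.
Mean component reliability = 0.6700.
Difference = 0.8051 − 0.6700 = 0.135.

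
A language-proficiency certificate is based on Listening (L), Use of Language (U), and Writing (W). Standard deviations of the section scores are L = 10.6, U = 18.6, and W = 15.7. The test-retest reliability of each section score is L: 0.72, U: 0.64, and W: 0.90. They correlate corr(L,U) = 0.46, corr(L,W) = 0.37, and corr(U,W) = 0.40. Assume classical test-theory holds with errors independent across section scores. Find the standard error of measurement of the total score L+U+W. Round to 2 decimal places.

13.44

Var(total) = 704.81 + 538.154 = 1242.96.
True-score variance = 524.155 + 538.154 = 1062.31, so reliability = 0.8547.
Error variance = 1242.96 − 1062.31 = 180.655; SEM = √180.655 = 13.44.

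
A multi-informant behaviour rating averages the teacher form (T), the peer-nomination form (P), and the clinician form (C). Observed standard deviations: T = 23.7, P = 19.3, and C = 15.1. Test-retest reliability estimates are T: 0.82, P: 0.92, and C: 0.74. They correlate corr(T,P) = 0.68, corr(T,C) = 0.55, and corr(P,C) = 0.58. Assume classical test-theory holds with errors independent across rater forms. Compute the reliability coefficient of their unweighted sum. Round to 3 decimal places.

Var(T+P+C) = 23.7² + 19.3² + 15.1² + 2·[23.7·19.3·0.68 + 23.7·15.1·0.55 + 19.3·15.1·0.58] = 1162.19 + 1353.79 = 2515.98.
With uncorrelated errors the cross-covariances are all true-score covariance, so they carry over unchanged; only the diagonal terms shrink to ρᵢσᵢ².
True-score variance = [23.7²·0.82 + 19.3²·0.92 + 15.1²·0.74] + 1353.79 = 972.004 + 1353.79 = 2325.8.
Reliability = 2325.8 / 2515.98 = 0.924.

0.924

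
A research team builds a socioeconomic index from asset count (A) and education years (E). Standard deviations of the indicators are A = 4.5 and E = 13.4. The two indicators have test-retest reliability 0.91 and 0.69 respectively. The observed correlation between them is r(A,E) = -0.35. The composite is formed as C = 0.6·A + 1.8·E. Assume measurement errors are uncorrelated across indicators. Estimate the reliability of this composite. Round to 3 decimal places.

Var(C) = 0.6²·4.5² + 1.8²·13.4² + 2·[1.08·4.5·13.4·(-0.35)] = 589.064 − 45.5868 = 543.478.
Under uncorrelated errors the observed covariances equal the true-score covariances, so only the own-variance terms attenuate.
True-score variance = [0.6²·4.5²·0.91 + 1.8²·13.4²·0.69] − 45.5868 = 408.058 − 45.5868 = 362.471.
Reliability = 362.471 / 543.478 = 0.667.

0.667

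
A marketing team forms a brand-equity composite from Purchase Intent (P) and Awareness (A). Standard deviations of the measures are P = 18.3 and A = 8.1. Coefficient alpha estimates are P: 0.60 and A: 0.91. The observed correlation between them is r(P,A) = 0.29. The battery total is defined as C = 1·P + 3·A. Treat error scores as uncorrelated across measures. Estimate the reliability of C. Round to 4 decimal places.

Var(C) = 18.3² + 3²·8.1² + 2·[3·18.3·8.1·0.29] = 925.38 + 257.92 = 1183.3.
With uncorrelated errors the cross-covariances are all true-score covariance, so they carry over unchanged; only the diagonal terms shrink to ρᵢσᵢ².
True-score variance = [18.3²·0.60 + 3²·8.1²·0.91] + 257.92 = 738.28 + 257.92 = 996.2.
Reliability = 996.2 / 1183.3 = 0.8419.

0.8419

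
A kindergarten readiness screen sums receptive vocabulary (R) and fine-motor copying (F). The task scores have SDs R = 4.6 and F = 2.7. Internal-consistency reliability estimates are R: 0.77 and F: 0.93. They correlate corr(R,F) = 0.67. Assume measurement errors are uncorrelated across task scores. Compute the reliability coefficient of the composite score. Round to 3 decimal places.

Var(R+F) = 4.6² + 2.7² + 2·[4.6·2.7·0.67] = 28.45 + 16.6428 = 45.0928.
With uncorrelated errors the cross-covariances are all true-score covariance, so they carry over unchanged; only the diagonal terms shrink to ρᵢσᵢ².
True-score variance = [4.6²·0.77 + 2.7²·0.93] + 16.6428 = 23.0729 + 16.6428 = 39.7157.
Reliability = 39.7157 / 45.0928 = 0.881.

0.881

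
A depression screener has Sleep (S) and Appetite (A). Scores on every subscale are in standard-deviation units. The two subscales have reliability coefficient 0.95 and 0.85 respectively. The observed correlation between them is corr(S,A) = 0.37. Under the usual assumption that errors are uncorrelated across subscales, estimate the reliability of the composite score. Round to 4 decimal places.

0.9270

Var(S+A) = 2 + 2·[0.37] = 2 + 0.74 = 2.74.
Under uncorrelated errors the observed covariances equal the true-score covariances, so only the own-variance terms attenuate.
True-score variance = [0.95 + 0.85] + 0.74 = 1.8 + 0.74 = 2.54.
Reliability = 2.54 / 2.74 = 0.9270.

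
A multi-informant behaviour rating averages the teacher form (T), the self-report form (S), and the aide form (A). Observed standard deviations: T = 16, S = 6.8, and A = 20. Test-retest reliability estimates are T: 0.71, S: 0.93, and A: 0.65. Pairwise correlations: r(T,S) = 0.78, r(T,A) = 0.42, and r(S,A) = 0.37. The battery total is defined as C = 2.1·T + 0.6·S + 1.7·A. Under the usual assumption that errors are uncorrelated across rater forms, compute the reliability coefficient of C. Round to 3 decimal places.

Var(C) = 2.1²·16² + 0.6²·6.8² + 1.7²·20² + 2·[1.26·16·6.8·0.78 + 3.57·16·20·0.42 + 1.02·6.8·20·0.37] = 2301.61 + 1276.13 = 3577.73.
With uncorrelated errors the cross-covariances are all true-score covariance, so they carry over unchanged; only the diagonal terms shrink to ρᵢσᵢ².
True-score variance = [2.1²·16²·0.71 + 0.6²·6.8²·0.93 + 1.7²·20²·0.65] + 1276.13 = 1568.44 + 1276.13 = 2844.57.
Reliability = 2844.57 / 3577.73 = 0.795.

0.795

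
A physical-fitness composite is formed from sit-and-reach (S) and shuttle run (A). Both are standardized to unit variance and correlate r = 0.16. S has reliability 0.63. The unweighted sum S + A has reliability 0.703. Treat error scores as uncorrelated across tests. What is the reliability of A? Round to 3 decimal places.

Var(S+A) = 2 + 2·0.16 = 2.320.
True-score variance = ρ_S + ρ_A + 2·0.16, so 0.703 = (0.63 + ρ_A + 0.32) / 2.320.
ρ_A = 0.703·2.320 − 0.63 − 0.32 = 0.681.

0.681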